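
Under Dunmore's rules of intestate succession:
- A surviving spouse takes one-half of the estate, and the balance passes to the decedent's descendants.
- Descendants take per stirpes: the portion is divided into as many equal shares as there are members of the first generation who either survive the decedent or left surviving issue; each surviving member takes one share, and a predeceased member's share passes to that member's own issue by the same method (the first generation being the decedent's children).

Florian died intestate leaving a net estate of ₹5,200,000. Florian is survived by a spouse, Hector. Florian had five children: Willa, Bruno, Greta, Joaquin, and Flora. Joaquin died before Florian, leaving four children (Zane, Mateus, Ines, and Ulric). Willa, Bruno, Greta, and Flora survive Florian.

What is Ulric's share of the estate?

Hector takes one-half of ₹5,200,000 = ₹2,600,000. The remaining ₹2,600,000 passes to the descendants.
The descendants' portion (₹2,600,000) is divided into 5 shares of ₹520,000: Willa, Bruno, Greta, and Flora each take ₹520,000; Joaquin's ₹520,000 share passes to Joaquin's issue.
Joaquin's share (₹520,000) is divided into 4 shares of ₹130,000: Zane, Mateus, Ines, and Ulric each take ₹130,000.

Ulric receives ₹130,000.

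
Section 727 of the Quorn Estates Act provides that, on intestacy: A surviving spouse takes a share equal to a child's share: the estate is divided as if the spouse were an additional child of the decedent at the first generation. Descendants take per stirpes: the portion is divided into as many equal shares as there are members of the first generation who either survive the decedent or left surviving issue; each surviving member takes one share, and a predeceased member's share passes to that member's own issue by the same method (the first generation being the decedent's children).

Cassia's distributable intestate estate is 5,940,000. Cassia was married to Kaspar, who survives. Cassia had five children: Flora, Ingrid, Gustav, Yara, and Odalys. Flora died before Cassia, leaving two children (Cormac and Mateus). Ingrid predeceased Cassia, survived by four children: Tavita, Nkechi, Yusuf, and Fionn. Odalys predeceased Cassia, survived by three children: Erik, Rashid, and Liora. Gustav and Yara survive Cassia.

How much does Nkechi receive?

The spouse counts as an additional share at the children's level, so there are 6 primary shares of 990,000. Kaspar takes one such share (990,000).
The children's combined portion (4,950,000) is divided into 5 shares of 990,000: Gustav and Yara each take 990,000; Flora's 990,000 share passes to Flora's issue; Ingrid's 990,000 share passes to Ingrid's issue; Odalys's 990,000 share passes to Odalys's issue.
Flora's share (990,000) is divided into 2 shares of 495,000: Cormac and Mateus each take 495,000.
Ingrid's share (990,000) is divided into 4 shares of 247,500: Tavita, Nkechi, Yusuf, and Fionn each take 247,500.
Odalys's share (990,000) is divided into 3 shares of 330,000: Erik, Rashid, and Liora each take 330,000.

Nkechi receives 247,500.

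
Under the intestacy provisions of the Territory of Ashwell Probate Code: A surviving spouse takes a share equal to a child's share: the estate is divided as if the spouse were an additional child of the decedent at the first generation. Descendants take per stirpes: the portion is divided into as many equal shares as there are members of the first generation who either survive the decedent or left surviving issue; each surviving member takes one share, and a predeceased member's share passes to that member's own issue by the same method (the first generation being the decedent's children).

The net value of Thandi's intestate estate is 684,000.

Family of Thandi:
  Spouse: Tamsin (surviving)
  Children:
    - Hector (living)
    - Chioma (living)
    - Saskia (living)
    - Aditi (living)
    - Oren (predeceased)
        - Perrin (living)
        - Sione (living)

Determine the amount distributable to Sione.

The spouse counts as an additional share at the children's level, so there are 6 primary shares of 114,000. Tamsin takes one such share (114,000).
The children's combined portion (570,000) is divided into 5 shares of 114,000: Hector, Chioma, Saskia, and Aditi each take 114,000; Oren's 114,000 share passes to Oren's issue.
Oren's share (114,000) is divided into 2 shares of 57,000: Perrin and Sione each take 57,000.

Sione receives 57,000.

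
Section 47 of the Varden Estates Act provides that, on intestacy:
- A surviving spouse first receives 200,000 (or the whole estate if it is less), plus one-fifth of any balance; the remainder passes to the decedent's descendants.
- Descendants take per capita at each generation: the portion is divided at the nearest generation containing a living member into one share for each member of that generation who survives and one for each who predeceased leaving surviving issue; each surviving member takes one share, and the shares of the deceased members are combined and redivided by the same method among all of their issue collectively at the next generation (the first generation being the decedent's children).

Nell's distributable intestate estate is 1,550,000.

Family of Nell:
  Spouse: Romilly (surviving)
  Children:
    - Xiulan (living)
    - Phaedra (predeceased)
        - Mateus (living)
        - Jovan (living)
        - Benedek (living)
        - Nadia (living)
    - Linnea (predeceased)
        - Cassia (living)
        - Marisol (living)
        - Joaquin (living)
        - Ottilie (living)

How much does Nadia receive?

Nadia receives 90,000.

Romilly first takes 200,000, leaving a balance of 1,350,000. Romilly then takes one-fifth of the balance (270,000), for a total of 470,000. The remaining 1,080,000 passes to the descendants.
The descendants' portion (1,080,000) is divided at the children's generation into 3 shares of 360,000. Xiulan takes 360,000. The 2 shares of the deceased (Phaedra and Linnea) are combined into a pool of 720,000.
That pool (720,000) is divided at the grandchildren's generation equally among Mateus, Jovan, Benedek, Nadia, Cassia, Marisol, Joaquin, and Ottilie: 90,000 each.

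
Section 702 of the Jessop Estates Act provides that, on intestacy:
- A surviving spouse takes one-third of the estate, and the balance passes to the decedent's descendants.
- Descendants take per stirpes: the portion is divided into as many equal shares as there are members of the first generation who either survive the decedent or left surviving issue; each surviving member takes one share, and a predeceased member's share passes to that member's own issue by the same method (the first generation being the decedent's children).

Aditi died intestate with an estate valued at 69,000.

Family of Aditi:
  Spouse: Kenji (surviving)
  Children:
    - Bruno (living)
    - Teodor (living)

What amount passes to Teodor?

Teodor receives 23,000.

Kenji takes one-third of 69,000 = 23,000. The remaining 46,000 passes to the descendants.
The descendants' portion (46,000) is divided into 2 shares of 23,000: Bruno and Teodor each take 23,000.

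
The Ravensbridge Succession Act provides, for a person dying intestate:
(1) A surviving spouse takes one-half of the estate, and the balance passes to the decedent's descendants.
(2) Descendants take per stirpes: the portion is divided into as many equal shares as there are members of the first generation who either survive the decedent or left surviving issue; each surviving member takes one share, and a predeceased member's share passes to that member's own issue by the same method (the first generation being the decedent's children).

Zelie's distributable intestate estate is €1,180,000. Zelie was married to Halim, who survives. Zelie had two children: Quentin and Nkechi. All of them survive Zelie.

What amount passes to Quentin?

Quentin receives €295,000.

Halim takes one-half of €1,180,000 = €590,000. The remaining €590,000 passes to the descendants.
The descendants' portion (€590,000) is divided into 2 shares of €295,000: Quentin and Nkechi each take €295,000.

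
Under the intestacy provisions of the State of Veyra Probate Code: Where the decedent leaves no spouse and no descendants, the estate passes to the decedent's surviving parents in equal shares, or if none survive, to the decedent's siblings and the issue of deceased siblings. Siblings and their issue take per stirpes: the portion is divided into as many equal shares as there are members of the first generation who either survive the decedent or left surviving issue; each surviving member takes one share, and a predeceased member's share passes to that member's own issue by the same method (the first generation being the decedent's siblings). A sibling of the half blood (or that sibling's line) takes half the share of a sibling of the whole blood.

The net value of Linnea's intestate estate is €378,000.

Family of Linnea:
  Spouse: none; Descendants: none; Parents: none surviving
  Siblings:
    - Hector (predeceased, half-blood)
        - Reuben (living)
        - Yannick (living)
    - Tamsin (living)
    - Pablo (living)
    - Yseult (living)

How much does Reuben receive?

The entire €378,000 passes to the siblings and their issue.
Counting each half-blood sibling's line as half a unit, there are 7/2 units in €378,000, so one unit is €108,000. Whole-blood lines (Tamsin, Pablo, and Yseult) take €108,000 each; half-blood lines (Hector) take €54,000 each.
Hector's share (€54,000) is divided into 2 shares of €27,000: Reuben and Yannick each take €27,000.

Reuben receives €27,000.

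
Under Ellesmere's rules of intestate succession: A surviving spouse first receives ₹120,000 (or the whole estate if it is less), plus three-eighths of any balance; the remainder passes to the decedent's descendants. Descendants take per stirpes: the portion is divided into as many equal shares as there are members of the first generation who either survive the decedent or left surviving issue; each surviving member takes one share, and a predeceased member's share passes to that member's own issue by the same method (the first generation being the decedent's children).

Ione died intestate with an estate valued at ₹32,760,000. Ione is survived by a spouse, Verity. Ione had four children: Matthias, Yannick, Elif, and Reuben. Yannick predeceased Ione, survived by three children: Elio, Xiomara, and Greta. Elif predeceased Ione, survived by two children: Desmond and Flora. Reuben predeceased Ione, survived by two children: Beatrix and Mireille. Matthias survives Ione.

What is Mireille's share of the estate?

Mireille receives ₹2,550,000.

Verity first takes ₹120,000, leaving a balance of ₹32,640,000. Verity then takes three-eighths of the balance (₹12,240,000), for a total of ₹12,360,000. The remaining ₹20,400,000 passes to the descendants.
The descendants' portion (₹20,400,000) is divided into 4 shares of ₹5,100,000: Matthias takes ₹5,100,000; Yannick's ₹5,100,000 share passes to Yannick's issue; Elif's ₹5,100,000 share passes to Elif's issue; Reuben's ₹5,100,000 share passes to Reuben's issue.
Yannick's share (₹5,100,000) is divided into 3 shares of ₹1,700,000: Elio, Xiomara, and Greta each take ₹1,700,000.
Elif's share (₹5,100,000) is divided into 2 shares of ₹2,550,000: Desmond and Flora each take ₹2,550,000.
Reuben's share (₹5,100,000) is divided into 2 shares of ₹2,550,000: Beatrix and Mireille each take ₹2,550,000.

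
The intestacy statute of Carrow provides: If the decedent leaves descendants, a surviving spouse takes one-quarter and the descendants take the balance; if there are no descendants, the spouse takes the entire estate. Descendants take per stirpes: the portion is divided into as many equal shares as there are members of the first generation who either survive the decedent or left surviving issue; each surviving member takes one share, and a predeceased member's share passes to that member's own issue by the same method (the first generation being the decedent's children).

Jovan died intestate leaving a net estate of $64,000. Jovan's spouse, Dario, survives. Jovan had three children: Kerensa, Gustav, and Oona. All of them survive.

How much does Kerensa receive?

Kerensa receives $16,000.

Dario takes one-quarter of $64,000 = $16,000. The remaining $48,000 passes to the descendants.
The descendants' portion ($48,000) is divided into 3 shares of $16,000: Kerensa, Gustav, and Oona each take $16,000.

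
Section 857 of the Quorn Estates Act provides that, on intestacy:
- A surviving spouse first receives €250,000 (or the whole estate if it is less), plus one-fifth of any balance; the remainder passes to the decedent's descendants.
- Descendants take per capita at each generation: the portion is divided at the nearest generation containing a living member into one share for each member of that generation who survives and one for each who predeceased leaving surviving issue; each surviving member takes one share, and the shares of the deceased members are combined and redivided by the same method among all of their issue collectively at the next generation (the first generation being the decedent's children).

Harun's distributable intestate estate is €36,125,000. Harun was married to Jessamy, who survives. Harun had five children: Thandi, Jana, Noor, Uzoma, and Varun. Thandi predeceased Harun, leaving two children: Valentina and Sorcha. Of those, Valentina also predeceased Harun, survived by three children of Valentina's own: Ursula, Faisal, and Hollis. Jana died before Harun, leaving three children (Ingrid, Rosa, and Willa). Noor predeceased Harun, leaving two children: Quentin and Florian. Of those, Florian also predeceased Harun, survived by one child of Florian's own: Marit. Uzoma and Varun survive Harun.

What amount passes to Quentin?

Quentin receives €2,460,000.

Jessamy first takes €250,000, leaving a balance of €35,875,000. Jessamy then takes one-fifth of the balance (€7,175,000), for a total of €7,425,000. The remaining €28,700,000 passes to the descendants.
The descendants' portion (€28,700,000) is divided at the children's generation into 5 shares of €5,740,000. Uzoma and Varun each take €5,740,000. The 3 shares of the deceased (Thandi, Jana, and Noor) are combined into a pool of €17,220,000.
That pool (€17,220,000) is divided at the grandchildren's generation into 7 shares of €2,460,000. Sorcha, Ingrid, Rosa, Willa, and Quentin each take €2,460,000. The 2 shares of the deceased (Valentina and Florian) are combined into a pool of €4,920,000.
That pool (€4,920,000) is divided at the great-grandchildren's generation equally among Ursula, Faisal, Hollis, and Marit: €1,230,000 each.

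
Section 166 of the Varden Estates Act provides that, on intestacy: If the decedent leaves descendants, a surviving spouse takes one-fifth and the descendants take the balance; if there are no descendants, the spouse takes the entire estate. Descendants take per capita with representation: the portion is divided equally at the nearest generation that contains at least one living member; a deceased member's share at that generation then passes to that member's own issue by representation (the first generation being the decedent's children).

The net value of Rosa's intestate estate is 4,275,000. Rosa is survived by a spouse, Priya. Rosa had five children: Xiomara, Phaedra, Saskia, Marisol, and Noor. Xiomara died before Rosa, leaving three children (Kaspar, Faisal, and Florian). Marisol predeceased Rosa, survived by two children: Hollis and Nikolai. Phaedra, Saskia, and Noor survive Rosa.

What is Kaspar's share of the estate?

Priya takes one-fifth of 4,275,000 = 855,000. The remaining 3,420,000 passes to the descendants.
The descendants' portion (3,420,000) is divided into 5 shares of 684,000: Phaedra, Saskia, and Noor each take 684,000; Xiomara's 684,000 share passes to Xiomara's issue; Marisol's 684,000 share passes to Marisol's issue.
Xiomara's share (684,000) is divided into 3 shares of 228,000: Kaspar, Faisal, and Florian each take 228,000.
Marisol's share (684,000) is divided into 2 shares of 342,000: Hollis and Nikolai each take 342,000.

Kaspar receives 228,000.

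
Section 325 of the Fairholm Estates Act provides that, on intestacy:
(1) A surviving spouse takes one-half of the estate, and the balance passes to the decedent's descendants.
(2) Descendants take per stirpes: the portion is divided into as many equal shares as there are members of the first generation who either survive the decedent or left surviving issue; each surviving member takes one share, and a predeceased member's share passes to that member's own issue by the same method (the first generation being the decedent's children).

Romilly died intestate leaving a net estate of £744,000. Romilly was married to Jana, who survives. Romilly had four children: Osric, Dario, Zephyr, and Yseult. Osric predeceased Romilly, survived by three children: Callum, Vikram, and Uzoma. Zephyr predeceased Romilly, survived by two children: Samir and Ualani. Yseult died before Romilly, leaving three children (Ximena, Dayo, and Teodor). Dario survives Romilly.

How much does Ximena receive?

Jana takes one-half of £744,000 = £372,000. The remaining £372,000 passes to the descendants.
The descendants' portion (£372,000) is divided into 4 shares of £93,000: Dario takes £93,000; Osric's £93,000 share passes to Osric's issue; Zephyr's £93,000 share passes to Zephyr's issue; Yseult's £93,000 share passes to Yseult's issue.
Osric's share (£93,000) is divided into 3 shares of £31,000: Callum, Vikram, and Uzoma each take £31,000.
Zephyr's share (£93,000) is divided into 2 shares of £46,500: Samir and Ualani each take £46,500.
Yseult's share (£93,000) is divided into 3 shares of £31,000: Ximena, Dayo, and Teodor each take £31,000.

Ximena receives £31,000.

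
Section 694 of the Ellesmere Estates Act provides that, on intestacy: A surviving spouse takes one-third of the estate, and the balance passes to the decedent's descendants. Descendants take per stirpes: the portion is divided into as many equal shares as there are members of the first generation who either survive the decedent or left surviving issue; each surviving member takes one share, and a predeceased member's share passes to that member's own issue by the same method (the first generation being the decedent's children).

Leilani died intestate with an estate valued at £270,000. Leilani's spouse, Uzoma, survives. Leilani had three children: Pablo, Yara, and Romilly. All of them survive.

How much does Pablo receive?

Uzoma takes one-third of £270,000 = £90,000. The remaining £180,000 passes to the descendants.
The descendants' portion (£180,000) is divided into 3 shares of £60,000: Pablo, Yara, and Romilly each take £60,000.

Pablo receives £60,000.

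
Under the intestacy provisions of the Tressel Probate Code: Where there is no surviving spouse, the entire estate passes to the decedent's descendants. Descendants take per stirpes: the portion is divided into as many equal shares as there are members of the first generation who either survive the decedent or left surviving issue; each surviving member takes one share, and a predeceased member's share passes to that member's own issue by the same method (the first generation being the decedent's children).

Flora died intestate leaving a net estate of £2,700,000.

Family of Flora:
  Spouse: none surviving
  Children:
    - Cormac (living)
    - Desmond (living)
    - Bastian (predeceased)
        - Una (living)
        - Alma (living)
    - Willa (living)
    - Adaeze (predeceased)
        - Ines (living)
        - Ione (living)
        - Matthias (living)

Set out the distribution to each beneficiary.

Cormac: £540,000; Desmond: £540,000; Una: £270,000; Alma: £270,000; Willa: £540,000; Ines: £180,000; Ione: £180,000; Matthias: £180,000

The entire £2,700,000 passes to the descendants.
That amount (£2,700,000) is divided into 5 shares of £540,000: Cormac, Desmond, and Willa each take £540,000; Bastian's £540,000 share passes to Bastian's issue; Adaeze's £540,000 share passes to Adaeze's issue.
Bastian's share (£540,000) is divided into 2 shares of £270,000: Una and Alma each take £270,000.
Adaeze's share (£540,000) is divided into 3 shares of £180,000: Ines, Ione, and Matthias each take £180,000.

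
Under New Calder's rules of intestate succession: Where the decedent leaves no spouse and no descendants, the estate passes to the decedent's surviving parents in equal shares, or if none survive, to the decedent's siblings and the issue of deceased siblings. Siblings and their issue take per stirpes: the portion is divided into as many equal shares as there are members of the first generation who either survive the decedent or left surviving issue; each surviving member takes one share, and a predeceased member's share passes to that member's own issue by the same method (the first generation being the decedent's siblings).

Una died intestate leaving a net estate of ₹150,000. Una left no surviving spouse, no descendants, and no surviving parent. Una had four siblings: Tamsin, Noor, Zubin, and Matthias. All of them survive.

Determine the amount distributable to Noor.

The entire ₹150,000 passes to the siblings and their issue.
That amount (₹150,000) is divided into 4 shares of ₹37,500: Tamsin, Noor, Zubin, and Matthias each take ₹37,500.

Noor receives ₹37,500.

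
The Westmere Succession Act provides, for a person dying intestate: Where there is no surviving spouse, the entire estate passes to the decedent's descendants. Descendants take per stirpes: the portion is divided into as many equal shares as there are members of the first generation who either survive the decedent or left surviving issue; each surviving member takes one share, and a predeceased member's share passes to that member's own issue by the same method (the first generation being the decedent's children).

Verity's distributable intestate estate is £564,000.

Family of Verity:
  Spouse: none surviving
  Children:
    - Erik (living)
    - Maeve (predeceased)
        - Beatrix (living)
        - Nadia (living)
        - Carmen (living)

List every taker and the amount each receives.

The entire £564,000 passes to the descendants.
That amount (£564,000) is divided into 2 shares of £282,000: Erik takes £282,000; Maeve's £282,000 share passes to Maeve's issue.
Maeve's share (£282,000) is divided into 3 shares of £94,000: Beatrix, Nadia, and Carmen each take £94,000.

Erik: £282,000; Beatrix: £94,000; Nadia: £94,000; Carmen: £94,000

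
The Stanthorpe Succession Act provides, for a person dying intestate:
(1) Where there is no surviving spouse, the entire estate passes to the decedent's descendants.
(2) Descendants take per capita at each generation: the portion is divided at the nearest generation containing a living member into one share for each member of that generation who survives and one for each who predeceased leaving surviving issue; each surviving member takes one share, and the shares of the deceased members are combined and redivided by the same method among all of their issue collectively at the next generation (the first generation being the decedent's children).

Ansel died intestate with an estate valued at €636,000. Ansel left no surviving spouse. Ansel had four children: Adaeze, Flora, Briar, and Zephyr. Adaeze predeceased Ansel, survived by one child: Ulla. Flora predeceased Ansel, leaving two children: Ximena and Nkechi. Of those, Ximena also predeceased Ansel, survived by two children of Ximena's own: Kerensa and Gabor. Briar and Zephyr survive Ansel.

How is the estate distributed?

The entire €636,000 passes to the descendants.
That amount (€636,000) is divided at the children's generation into 4 shares of €159,000. Briar and Zephyr each take €159,000. The 2 shares of the deceased (Adaeze and Flora) are combined into a pool of €318,000.
That pool (€318,000) is divided at the grandchildren's generation into 3 shares of €106,000. Ulla and Nkechi each take €106,000. The remaining share for the deceased Ximena (€106,000) is carried to the next generation.
That pool (€106,000) is divided at the great-grandchildren's generation equally among Kerensa and Gabor: €53,000 each.

Ulla: €106,000; Kerensa: €53,000; Gabor: €53,000; Nkechi: €106,000; Briar: €159,000; Zephyr: €159,000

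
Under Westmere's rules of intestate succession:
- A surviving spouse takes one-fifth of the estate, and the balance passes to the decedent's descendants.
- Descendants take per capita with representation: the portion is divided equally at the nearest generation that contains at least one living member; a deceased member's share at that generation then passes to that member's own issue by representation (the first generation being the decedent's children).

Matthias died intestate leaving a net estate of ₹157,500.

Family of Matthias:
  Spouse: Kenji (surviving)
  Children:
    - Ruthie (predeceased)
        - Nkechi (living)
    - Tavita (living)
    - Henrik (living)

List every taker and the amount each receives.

Kenji takes one-fifth of ₹157,500 = ₹31,500. The remaining ₹126,000 passes to the descendants.
The descendants' portion (₹126,000) is divided into 3 shares of ₹42,000: Tavita and Henrik each take ₹42,000; Ruthie's ₹42,000 share passes to Ruthie's issue.
Ruthie's share (₹42,000) passes entirely to Nkechi.

Kenji: ₹31,500; Nkechi: ₹42,000; Tavita: ₹42,000; Henrik: ₹42,000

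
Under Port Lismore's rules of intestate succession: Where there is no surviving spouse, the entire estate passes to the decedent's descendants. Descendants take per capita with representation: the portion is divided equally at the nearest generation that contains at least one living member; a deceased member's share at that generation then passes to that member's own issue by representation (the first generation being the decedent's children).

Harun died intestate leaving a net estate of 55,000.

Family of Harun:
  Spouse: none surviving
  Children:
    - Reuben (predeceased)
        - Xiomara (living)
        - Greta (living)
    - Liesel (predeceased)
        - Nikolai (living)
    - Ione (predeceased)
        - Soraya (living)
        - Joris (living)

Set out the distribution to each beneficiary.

The entire 55,000 passes to the descendants.
No child survives, so the initial division is made at the grandchildren's generation.
That amount (55,000) is divided into 5 shares of 11,000: Xiomara, Greta, Nikolai, Soraya, and Joris each take 11,000.

Xiomara: 11,000; Greta: 11,000; Nikolai: 11,000; Soraya: 11,000; Joris: 11,000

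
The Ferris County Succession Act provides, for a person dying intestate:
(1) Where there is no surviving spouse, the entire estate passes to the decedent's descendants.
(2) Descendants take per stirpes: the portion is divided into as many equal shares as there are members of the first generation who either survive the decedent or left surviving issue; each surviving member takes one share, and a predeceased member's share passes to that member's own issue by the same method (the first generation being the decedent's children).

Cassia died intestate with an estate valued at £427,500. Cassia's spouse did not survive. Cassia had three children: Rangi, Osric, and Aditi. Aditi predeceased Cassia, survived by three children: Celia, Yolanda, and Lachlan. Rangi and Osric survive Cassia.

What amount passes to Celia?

The entire £427,500 passes to the descendants.
That amount (£427,500) is divided into 3 shares of £142,500: Rangi and Osric each take £142,500; Aditi's £142,500 share passes to Aditi's issue.
Aditi's share (£142,500) is divided into 3 shares of £47,500: Celia, Yolanda, and Lachlan each take £47,500.

Celia receives £47,500.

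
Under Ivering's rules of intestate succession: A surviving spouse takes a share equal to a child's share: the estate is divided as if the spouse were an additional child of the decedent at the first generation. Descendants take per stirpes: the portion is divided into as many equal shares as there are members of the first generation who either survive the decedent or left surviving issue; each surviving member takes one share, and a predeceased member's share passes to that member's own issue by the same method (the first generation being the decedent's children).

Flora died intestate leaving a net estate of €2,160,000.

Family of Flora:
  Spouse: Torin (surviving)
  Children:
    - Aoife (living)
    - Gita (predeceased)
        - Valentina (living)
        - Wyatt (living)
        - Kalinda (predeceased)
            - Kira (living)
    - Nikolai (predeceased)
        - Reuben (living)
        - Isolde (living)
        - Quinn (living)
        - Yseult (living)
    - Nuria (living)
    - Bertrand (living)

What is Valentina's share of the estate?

The spouse counts as an additional share at the children's level, so there are 6 primary shares of €360,000. Torin takes one such share (€360,000).
The children's combined portion (€1,800,000) is divided into 5 shares of €360,000: Aoife, Nuria, and Bertrand each take €360,000; Gita's €360,000 share passes to Gita's issue; Nikolai's €360,000 share passes to Nikolai's issue.
Gita's share (€360,000) is divided into 3 shares of €120,000: Valentina and Wyatt each take €120,000; Kalinda's €120,000 share passes to Kalinda's issue.
Kalinda's share (€120,000) passes entirely to Kira.
Nikolai's share (€360,000) is divided into 4 shares of €90,000: Reuben, Isolde, Quinn, and Yseult each take €90,000.

Valentina receives €120,000.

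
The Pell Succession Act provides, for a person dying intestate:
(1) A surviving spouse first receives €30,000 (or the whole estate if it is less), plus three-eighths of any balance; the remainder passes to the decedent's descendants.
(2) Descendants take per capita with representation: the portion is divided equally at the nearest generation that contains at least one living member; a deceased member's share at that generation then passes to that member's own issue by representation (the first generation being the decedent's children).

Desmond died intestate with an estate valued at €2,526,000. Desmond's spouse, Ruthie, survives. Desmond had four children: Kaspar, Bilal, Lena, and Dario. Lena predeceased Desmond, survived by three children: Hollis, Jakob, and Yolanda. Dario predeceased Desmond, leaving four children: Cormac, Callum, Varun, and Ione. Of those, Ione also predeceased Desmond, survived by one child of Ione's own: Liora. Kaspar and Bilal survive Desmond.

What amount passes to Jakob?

Ruthie first takes €30,000, leaving a balance of €2,496,000. Ruthie then takes three-eighths of the balance (€936,000), for a total of €966,000. The remaining €1,560,000 passes to the descendants.
The descendants' portion (€1,560,000) is divided into 4 shares of €390,000: Kaspar and Bilal each take €390,000; Lena's €390,000 share passes to Lena's issue; Dario's €390,000 share passes to Dario's issue.
Lena's share (€390,000) is divided into 3 shares of €130,000: Hollis, Jakob, and Yolanda each take €130,000.
Dario's share (€390,000) is divided into 4 shares of €97,500: Cormac, Callum, and Varun each take €97,500; Ione's €97,500 share passes to Ione's issue.
Ione's share (€97,500) passes entirely to Liora.

Jakob receives €130,000.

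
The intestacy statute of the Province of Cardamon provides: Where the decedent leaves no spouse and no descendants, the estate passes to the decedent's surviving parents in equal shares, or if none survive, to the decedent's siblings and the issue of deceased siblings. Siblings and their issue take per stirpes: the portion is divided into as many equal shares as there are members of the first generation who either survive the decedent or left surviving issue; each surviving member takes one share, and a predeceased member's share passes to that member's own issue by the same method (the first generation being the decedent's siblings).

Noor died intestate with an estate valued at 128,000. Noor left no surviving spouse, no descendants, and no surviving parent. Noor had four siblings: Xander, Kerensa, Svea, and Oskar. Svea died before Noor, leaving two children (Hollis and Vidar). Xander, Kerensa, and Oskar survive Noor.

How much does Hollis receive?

The entire 128,000 passes to the siblings and their issue.
That amount (128,000) is divided into 4 shares of 32,000: Xander, Kerensa, and Oskar each take 32,000; Svea's 32,000 share passes to Svea's issue.
Svea's share (32,000) is divided into 2 shares of 16,000: Hollis and Vidar each take 16,000.

Hollis receives 16,000.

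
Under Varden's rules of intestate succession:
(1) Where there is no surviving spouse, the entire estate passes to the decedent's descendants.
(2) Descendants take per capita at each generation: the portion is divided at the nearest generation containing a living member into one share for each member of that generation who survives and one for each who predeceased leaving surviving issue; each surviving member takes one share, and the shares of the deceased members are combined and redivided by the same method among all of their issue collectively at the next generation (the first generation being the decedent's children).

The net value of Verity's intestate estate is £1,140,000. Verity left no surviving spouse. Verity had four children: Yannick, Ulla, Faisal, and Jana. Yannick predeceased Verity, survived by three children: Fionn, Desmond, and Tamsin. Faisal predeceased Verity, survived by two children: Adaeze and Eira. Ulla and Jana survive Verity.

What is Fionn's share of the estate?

The entire £1,140,000 passes to the descendants.
That amount (£1,140,000) is divided at the children's generation into 4 shares of £285,000. Ulla and Jana each take £285,000. The 2 shares of the deceased (Yannick and Faisal) are combined into a pool of £570,000.
That pool (£570,000) is divided at the grandchildren's generation equally among Fionn, Desmond, Tamsin, Adaeze, and Eira: £114,000 each.

Fionn receives £114,000.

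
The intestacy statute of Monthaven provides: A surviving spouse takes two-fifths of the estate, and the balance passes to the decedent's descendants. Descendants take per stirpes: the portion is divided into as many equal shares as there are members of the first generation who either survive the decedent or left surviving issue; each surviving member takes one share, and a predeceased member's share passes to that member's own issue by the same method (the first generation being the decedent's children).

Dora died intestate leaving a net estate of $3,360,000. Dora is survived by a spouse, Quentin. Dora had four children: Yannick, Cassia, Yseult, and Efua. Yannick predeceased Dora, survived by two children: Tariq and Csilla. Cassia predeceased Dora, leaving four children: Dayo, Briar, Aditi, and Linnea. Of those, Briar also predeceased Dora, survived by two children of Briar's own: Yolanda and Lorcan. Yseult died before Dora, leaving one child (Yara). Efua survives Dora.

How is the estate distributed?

Quentin takes two-fifths of $3,360,000 = $1,344,000. The remaining $2,016,000 passes to the descendants.
The descendants' portion ($2,016,000) is divided into 4 shares of $504,000: Efua takes $504,000; Yannick's $504,000 share passes to Yannick's issue; Cassia's $504,000 share passes to Cassia's issue; Yseult's $504,000 share passes to Yseult's issue.
Yannick's share ($504,000) is divided into 2 shares of $252,000: Tariq and Csilla each take $252,000.
Cassia's share ($504,000) is divided into 4 shares of $126,000: Dayo, Aditi, and Linnea each take $126,000; Briar's $126,000 share passes to Briar's issue.
Briar's share ($126,000) is divided into 2 shares of $63,000: Yolanda and Lorcan each take $63,000.
Yseult's share ($504,000) passes entirely to Yara.

Quentin: $1,344,000; Tariq: $252,000; Csilla: $252,000; Dayo: $126,000; Yolanda: $63,000; Lorcan: $63,000; Aditi: $126,000; Linnea: $126,000; Yara: $504,000; Efua: $504,000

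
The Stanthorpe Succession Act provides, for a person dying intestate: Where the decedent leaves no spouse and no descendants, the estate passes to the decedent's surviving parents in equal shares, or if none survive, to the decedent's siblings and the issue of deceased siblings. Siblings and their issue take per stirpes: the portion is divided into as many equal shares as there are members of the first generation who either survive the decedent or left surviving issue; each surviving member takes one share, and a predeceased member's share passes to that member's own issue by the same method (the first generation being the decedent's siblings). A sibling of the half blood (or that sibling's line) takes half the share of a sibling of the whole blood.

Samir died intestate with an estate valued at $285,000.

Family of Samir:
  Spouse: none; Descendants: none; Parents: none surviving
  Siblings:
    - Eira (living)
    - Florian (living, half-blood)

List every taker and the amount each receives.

The entire $285,000 passes to the siblings and their issue.
Counting each half-blood sibling's line as half a unit, there are 3/2 units in $285,000, so one unit is $190,000. Whole-blood lines (Eira) take $190,000 each; half-blood lines (Florian) take $95,000 each.

Eira: $190,000; Florian: $95,000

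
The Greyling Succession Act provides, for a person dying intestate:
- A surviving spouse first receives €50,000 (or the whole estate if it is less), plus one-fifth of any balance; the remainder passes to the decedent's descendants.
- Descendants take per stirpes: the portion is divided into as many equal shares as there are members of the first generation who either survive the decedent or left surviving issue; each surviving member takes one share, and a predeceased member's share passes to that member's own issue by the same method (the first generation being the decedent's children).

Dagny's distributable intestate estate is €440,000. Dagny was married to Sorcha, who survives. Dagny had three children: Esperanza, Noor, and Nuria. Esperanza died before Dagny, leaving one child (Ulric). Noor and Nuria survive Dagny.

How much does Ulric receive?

Ulric receives €104,000.

Sorcha first takes €50,000, leaving a balance of €390,000. Sorcha then takes one-fifth of the balance (€78,000), for a total of €128,000. The remaining €312,000 passes to the descendants.
The descendants' portion (€312,000) is divided into 3 shares of €104,000: Noor and Nuria each take €104,000; Esperanza's €104,000 share passes to Esperanza's issue.
Esperanza's share (€104,000) passes entirely to Ulric.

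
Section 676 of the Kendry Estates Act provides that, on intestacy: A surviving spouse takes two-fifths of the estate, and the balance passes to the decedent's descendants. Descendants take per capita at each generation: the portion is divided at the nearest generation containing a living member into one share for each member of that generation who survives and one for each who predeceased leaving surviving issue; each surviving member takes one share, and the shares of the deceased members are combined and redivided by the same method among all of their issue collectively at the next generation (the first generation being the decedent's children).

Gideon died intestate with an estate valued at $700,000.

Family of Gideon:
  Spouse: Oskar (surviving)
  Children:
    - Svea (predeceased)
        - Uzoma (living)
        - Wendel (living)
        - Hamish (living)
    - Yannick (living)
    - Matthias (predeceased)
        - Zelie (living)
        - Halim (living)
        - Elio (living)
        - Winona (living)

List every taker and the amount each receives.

Oskar: $280,000; Uzoma: $40,000; Wendel: $40,000; Hamish: $40,000; Yannick: $140,000; Zelie: $40,000; Halim: $40,000; Elio: $40,000; Winona: $40,000

Oskar takes two-fifths of $700,000 = $280,000. The remaining $420,000 passes to the descendants.
The descendants' portion ($420,000) is divided at the children's generation into 3 shares of $140,000. Yannick takes $140,000. The 2 shares of the deceased (Svea and Matthias) are combined into a pool of $280,000.
That pool ($280,000) is divided at the grandchildren's generation equally among Uzoma, Wendel, Hamish, Zelie, Halim, Elio, and Winona: $40,000 each.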